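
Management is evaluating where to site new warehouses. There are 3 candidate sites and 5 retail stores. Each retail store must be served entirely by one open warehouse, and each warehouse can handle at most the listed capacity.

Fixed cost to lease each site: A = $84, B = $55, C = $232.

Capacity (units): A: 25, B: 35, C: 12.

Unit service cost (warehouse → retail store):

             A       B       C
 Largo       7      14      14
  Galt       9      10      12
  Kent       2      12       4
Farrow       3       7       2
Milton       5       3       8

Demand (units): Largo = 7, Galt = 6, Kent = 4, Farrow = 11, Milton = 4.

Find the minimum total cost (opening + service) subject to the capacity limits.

Minimum total cost: 301

Open {A, B}: Largo→A 7·7=49, Galt→B 10·6=60, Kent→A 2·4=8, Farrow→A 3·11=33, Milton→B 3·4=12.
Loads: A carries 22/25, B carries 10/35. Service 162; fixed 139; total 301.
Next best feasible plan costs 335.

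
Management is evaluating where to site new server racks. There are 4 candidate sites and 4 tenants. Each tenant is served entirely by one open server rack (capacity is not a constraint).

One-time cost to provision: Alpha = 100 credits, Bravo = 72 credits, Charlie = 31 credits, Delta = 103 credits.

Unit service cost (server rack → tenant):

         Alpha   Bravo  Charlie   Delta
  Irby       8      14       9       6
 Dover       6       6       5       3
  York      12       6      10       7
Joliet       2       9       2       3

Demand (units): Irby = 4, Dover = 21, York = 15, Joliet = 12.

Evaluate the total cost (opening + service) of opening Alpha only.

Each tenant is assigned to its cheapest site among the open ones.
{Alpha}: Irby→Alpha 8·4=32, Dover→Alpha 6·21=126, York→Alpha 12·15=180, Joliet→Alpha 2·12=24. Service 362; fixed 100; total 462.

Total cost: 462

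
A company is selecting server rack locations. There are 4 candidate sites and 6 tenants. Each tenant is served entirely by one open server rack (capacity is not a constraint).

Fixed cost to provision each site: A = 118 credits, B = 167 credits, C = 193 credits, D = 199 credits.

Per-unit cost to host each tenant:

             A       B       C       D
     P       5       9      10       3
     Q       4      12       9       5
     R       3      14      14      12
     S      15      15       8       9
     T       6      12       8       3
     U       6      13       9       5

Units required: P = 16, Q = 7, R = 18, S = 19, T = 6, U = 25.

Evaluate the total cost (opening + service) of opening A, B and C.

Total cost: 978

Each tenant is assigned to its cheapest site among the open ones.
{A, B, C}: P→A 5·16=80, Q→A 4·7=28, R→A 3·18=54, S→C 8·19=152, T→A 6·6=36, U→A 6·25=150. Service 500; fixed 478; total 978.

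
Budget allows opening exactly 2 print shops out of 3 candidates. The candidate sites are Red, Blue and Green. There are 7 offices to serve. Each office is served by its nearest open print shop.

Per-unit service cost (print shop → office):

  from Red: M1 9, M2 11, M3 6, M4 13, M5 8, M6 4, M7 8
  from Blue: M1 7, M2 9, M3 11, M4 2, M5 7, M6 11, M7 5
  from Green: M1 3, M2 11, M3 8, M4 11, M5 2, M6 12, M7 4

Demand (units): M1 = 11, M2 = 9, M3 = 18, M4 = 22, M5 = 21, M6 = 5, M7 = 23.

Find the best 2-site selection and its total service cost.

Choose Blue and Green; total service cost 491.

With exactly 2 open, each office uses its cheapest among the chosen.
{Blue, Green}: M1→Green 3·11=33, M2→Blue 9·9=81, M3→Green 8·18=144, M4→Blue 2·22=44, M5→Green 2·21=42, M6→Blue 11·5=55, M7→Green 4·23=92. Service cost 491.
{Red, Blue}: service cost 592
{Red, Green}: service cost 636
Among all 3 size-2 choices, {Blue, Green} is lowest.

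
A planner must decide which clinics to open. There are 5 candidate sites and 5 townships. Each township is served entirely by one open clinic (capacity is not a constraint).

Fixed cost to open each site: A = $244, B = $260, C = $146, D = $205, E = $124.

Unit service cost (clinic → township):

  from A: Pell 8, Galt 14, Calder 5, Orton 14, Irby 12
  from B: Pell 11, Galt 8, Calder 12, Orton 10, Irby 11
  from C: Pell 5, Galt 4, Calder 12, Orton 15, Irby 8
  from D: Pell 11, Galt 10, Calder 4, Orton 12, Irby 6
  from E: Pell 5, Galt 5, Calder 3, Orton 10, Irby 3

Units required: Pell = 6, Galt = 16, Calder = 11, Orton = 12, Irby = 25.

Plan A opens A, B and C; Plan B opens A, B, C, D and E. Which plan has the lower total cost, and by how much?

Plan A is cheaper by 182.

Plan A: {A, B, C}: Pell→C 5·6=30, Galt→C 4·16=64, Calder→A 5·11=55, Orton→B 10·12=120, Irby→C 8·25=200. Service 469; fixed 650; total 1119.
Plan B: {A, B, C, D, E}: Pell→C 5·6=30, Galt→C 4·16=64, Calder→E 3·11=33, Orton→B 10·12=120, Irby→E 3·25=75. Service 322; fixed 979; total 1301.
Difference: |1119 − 1301| = 182.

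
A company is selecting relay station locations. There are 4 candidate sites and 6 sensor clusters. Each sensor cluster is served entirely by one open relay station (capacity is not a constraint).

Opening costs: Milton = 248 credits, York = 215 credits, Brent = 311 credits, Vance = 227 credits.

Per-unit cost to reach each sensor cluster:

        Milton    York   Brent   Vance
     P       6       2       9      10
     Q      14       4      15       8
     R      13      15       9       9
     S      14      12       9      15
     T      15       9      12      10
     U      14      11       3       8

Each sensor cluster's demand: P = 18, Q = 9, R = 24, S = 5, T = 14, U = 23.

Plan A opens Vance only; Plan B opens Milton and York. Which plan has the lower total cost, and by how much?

Plan A: {Vance}: P→Vance 10·18=180, Q→Vance 8·9=72, R→Vance 9·24=216, S→Vance 15·5=75, T→Vance 10·14=140, U→Vance 8·23=184. Service 867; fixed 227; total 1094.
Plan B: {Milton, York}: P→York 2·18=36, Q→York 4·9=36, R→Milton 13·24=312, S→York 12·5=60, T→York 9·14=126, U→York 11·23=253. Service 823; fixed 463; total 1286.
Difference: |1094 − 1286| = 192.

Plan A is cheaper by 192.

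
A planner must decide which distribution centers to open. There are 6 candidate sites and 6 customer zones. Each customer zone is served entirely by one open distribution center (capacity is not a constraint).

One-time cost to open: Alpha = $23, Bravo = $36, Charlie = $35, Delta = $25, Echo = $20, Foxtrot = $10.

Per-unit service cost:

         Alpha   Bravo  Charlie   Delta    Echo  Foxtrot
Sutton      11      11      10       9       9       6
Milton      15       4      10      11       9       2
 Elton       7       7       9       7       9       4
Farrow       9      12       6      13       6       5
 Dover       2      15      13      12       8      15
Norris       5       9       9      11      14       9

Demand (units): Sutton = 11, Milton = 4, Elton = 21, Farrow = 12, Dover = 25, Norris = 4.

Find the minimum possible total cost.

Minimum total cost: 321

For any fixed open set, each customer zone goes to its cheapest open site; total = fixed + service.
{Alpha, Foxtrot}: Sutton→Foxtrot 6·11=66, Milton→Foxtrot 2·4=8, Elton→Foxtrot 4·21=84, Farrow→Foxtrot 5·12=60, Dover→Alpha 2·25=50, Norris→Alpha 5·4=20. Service 288; fixed 33; total 321.
{Alpha, Echo, Foxtrot}: service 288 + fixed 53 = 341
{Alpha, Delta, Foxtrot}: service 288 + fixed 58 = 346
{Alpha, Bravo, Charlie, Delta, Echo, Foxtrot}: service 288 + fixed 149 = 437
No other subset beats 321.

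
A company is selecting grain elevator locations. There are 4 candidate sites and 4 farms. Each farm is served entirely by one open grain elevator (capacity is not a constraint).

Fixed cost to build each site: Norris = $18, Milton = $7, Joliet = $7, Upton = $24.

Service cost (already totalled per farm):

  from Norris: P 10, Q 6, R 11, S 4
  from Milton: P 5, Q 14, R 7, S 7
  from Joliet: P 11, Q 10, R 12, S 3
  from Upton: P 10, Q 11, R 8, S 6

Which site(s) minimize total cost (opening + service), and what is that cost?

For any fixed open set, each farm goes to its cheapest open site; total = fixed + service.
{Milton, Joliet}: P→Milton 5, Q→Joliet 10, R→Milton 7, S→Joliet 3. Service 25; fixed 14; total 39.
{Milton}: service 33 + fixed 7 = 40
{Joliet}: service 36 + fixed 7 = 43
{Norris, Milton, Joliet, Upton}: P→Milton 5, Q→Norris 6, R→Milton 7, S→Joliet 3. Service 21; fixed 56; total 77.
No other subset beats 39.

Open Milton and Joliet; minimum total cost 39.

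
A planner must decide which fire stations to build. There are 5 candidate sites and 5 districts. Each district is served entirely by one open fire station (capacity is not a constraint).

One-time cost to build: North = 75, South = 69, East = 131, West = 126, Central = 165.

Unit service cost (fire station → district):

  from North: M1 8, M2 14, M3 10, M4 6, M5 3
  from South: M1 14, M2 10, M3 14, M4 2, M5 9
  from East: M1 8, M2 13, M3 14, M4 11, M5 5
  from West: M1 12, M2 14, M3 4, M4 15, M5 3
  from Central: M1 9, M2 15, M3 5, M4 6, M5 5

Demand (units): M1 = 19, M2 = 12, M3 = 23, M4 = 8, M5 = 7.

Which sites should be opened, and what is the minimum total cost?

For any fixed open set, each district goes to its cheapest open site; total = fixed + service.
{North, South, West}: M1→North 8·19=152, M2→South 10·12=120, M3→West 4·23=92, M4→South 2·8=16, M5→North 3·7=21. Service 401; fixed 270; total 671.
{South, West}: service 477 + fixed 195 = 672
{North, West}: M1→North 8·19=152, M2→North 14·12=168, M3→West 4·23=92, M4→North 6·8=48, M5→North 3·7=21. Service 481; fixed 201; total 682.
{North, South, East, West, Central}: M1→North 8·19=152, M2→South 10·12=120, M3→West 4·23=92, M4→South 2·8=16, M5→North 3·7=21. Service 401; fixed 566; total 967.
No other subset beats 671.

Open North, South and West; minimum total cost 671.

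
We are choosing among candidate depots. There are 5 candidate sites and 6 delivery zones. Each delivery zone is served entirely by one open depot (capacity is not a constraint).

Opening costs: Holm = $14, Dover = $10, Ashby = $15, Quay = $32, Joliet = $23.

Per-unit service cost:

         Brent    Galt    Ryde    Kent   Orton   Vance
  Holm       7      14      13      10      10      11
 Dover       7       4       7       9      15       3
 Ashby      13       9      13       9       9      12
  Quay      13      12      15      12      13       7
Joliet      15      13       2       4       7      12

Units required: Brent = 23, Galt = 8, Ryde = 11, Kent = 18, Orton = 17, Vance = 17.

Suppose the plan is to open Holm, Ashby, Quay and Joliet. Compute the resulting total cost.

Each delivery zone is assigned to its cheapest site among the open ones.
{Holm, Ashby, Quay, Joliet}: Brent→Holm 7·23=161, Galt→Ashby 9·8=72, Ryde→Joliet 2·11=22, Kent→Joliet 4·18=72, Orton→Joliet 7·17=119, Vance→Quay 7·17=119. Service 565; fixed 84; total 649.

Total cost: 649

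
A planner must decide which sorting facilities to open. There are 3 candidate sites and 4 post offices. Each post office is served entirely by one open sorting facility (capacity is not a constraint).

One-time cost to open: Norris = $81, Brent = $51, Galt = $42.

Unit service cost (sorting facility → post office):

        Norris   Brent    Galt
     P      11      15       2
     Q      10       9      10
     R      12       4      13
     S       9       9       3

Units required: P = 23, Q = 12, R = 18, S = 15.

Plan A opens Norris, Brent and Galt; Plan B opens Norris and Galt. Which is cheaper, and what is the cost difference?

Plan A: {Norris, Brent, Galt}: P→Galt 2·23=46, Q→Brent 9·12=108, R→Brent 4·18=72, S→Galt 3·15=45. Service 271; fixed 174; total 445.
Plan B: {Norris, Galt}: P→Galt 2·23=46, Q→Norris 10·12=120, R→Norris 12·18=216, S→Galt 3·15=45. Service 427; fixed 123; total 550.
Difference: |445 − 550| = 105.

Plan A is cheaper by 105.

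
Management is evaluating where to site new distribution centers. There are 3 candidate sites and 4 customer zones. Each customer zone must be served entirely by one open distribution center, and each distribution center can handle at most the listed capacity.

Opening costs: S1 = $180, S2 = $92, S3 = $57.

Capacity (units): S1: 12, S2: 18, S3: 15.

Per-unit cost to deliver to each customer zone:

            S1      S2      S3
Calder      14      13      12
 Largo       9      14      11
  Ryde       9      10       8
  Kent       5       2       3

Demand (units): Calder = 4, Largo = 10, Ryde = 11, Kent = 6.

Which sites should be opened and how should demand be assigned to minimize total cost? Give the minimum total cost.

Open {S2, S3}: Calder→S3 12·4=48, Largo→S3 11·10=110, Ryde→S2 10·11=110, Kent→S2 2·6=12.
Loads: S2 carries 17/18, S3 carries 14/15. Service 280; fixed 149; total 429.
Next best feasible plan costs 437.

Minimum total cost: 429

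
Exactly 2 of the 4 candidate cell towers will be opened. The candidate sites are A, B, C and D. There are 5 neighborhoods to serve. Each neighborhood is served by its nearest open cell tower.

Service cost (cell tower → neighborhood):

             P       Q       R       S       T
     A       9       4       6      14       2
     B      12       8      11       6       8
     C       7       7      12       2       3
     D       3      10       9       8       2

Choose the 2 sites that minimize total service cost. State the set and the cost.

Choose A and C; total service cost 21.

With exactly 2 open, each neighborhood uses its cheapest among the chosen.
{A, C}: P→C 7, Q→A 4, R→A 6, S→C 2, T→A 2. Service cost 21.
{A, D}: service cost 23
{C, D}: service cost 23
Among all 6 size-2 choices, {A, C} is lowest.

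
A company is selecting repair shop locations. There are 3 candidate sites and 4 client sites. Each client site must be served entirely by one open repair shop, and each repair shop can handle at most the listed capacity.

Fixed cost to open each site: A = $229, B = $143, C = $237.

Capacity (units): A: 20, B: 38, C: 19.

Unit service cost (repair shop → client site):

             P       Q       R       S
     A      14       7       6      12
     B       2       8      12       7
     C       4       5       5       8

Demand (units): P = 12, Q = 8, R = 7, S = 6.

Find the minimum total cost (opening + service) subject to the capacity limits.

Open {B}: P→B 2·12=24, Q→B 8·8=64, R→B 12·7=84, S→B 7·6=42.
Loads: B carries 33/38. Service 214; fixed 143; total 357.
Next best feasible plan costs 521.

Minimum total cost: 357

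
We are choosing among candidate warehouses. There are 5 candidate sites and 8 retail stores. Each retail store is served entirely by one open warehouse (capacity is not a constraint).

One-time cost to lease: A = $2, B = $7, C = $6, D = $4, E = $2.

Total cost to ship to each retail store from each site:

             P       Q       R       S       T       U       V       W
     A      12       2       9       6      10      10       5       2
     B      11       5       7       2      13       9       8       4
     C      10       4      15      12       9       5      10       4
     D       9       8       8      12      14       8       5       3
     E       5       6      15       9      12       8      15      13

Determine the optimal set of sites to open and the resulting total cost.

Open A and E; minimum total cost 51.

For any fixed open set, each retail store goes to its cheapest open site; total = fixed + service.
{A, E}: P→E 5, Q→A 2, R→A 9, S→A 6, T→A 10, U→E 8, V→A 5, W→A 2. Service 47; fixed 4; total 51.
{A, B, E}: service 41 + fixed 11 = 52
{A, C, E}: P→E 5, Q→A 2, R→A 9, S→A 6, T→C 9, U→C 5, V→A 5, W→A 2. Service 43; fixed 10; total 53.
{A, B, C, D, E}: service 37 + fixed 21 = 58
No other subset beats 51.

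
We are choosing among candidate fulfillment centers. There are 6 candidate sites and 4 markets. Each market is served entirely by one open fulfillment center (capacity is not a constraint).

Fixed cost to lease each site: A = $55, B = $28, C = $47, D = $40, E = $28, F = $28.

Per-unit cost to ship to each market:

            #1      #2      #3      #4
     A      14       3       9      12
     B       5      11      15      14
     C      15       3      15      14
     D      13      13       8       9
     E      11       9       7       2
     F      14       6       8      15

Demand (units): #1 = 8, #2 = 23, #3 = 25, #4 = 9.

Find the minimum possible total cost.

For any fixed open set, each market goes to its cheapest open site; total = fixed + service.
{B, C, E}: #1→B 5·8=40, #2→C 3·23=69, #3→E 7·25=175, #4→E 2·9=18. Service 302; fixed 103; total 405.
{A, B, E}: #1→B 5·8=40, #2→A 3·23=69, #3→E 7·25=175, #4→E 2·9=18. Service 302; fixed 111; total 413.
{C, E}: service 350 + fixed 75 = 425
{A, B, C, D, E, F}: service 302 + fixed 226 = 528
No other subset beats 405.

Minimum total cost: 405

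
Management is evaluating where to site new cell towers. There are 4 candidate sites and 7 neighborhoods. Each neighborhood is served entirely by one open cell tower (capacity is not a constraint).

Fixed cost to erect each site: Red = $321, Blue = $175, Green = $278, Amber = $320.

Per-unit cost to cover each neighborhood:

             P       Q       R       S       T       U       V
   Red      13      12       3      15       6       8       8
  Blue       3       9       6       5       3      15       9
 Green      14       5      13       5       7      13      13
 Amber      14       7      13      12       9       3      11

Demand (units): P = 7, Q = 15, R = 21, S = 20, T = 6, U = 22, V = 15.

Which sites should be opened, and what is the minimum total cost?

Open Blue only; minimum total cost 1040.

For any fixed open set, each neighborhood goes to its cheapest open site; total = fixed + service.
{Blue}: P→Blue 3·7=21, Q→Blue 9·15=135, R→Blue 6·21=126, S→Blue 5·20=100, T→Blue 3·6=18, U→Blue 15·22=330, V→Blue 9·15=135. Service 865; fixed 175; total 1040.
{Blue, Amber}: service 571 + fixed 495 = 1066
{Red, Blue}: service 633 + fixed 496 = 1129
{Red, Blue, Green, Amber}: service 463 + fixed 1094 = 1557
(All 15 nonempty subsets were checked; Blue only is lowest.)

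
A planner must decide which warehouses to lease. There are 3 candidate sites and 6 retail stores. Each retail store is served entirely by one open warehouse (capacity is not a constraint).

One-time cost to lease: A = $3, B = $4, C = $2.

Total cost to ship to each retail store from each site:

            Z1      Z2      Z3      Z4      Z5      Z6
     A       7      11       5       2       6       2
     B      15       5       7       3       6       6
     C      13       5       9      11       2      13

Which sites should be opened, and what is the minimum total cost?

For any fixed open set, each retail store goes to its cheapest open site; total = fixed + service.
{A, C}: Z1→A 7, Z2→C 5, Z3→A 5, Z4→A 2, Z5→C 2, Z6→A 2. Service 23; fixed 5; total 28.
{A, B, C}: service 23 + fixed 9 = 32
{A, B}: Z1→A 7, Z2→B 5, Z3→A 5, Z4→A 2, Z5→A 6, Z6→A 2. Service 27; fixed 7; total 34.
{C}: service 53 + fixed 2 = 55
No other subset beats 28.

Open A and C; minimum total cost 28.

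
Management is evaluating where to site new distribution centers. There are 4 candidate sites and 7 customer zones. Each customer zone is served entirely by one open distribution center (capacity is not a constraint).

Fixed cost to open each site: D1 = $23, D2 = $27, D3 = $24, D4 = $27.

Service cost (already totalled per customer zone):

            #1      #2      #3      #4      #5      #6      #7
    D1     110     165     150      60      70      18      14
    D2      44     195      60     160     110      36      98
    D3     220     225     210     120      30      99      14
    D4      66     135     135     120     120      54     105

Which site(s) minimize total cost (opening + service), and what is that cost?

Open D1, D2, D3 and D4; minimum total cost 462.

For any fixed open set, each customer zone goes to its cheapest open site; total = fixed + service.
{D1, D2, D3, D4}: #1→D2 44, #2→D4 135, #3→D2 60, #4→D1 60, #5→D3 30, #6→D1 18, #7→D1 14. Service 361; fixed 101; total 462.
{D1, D2, D3}: #1→D2 44, #2→D1 165, #3→D2 60, #4→D1 60, #5→D3 30, #6→D1 18, #7→D1 14. Service 391; fixed 74; total 465.
{D1, D2, D4}: service 401 + fixed 77 = 478
{D1}: #1→D1 110, #2→D1 165, #3→D1 150, #4→D1 60, #5→D1 70, #6→D1 18, #7→D1 14. Service 587; fixed 23; total 610.
No other subset beats 462.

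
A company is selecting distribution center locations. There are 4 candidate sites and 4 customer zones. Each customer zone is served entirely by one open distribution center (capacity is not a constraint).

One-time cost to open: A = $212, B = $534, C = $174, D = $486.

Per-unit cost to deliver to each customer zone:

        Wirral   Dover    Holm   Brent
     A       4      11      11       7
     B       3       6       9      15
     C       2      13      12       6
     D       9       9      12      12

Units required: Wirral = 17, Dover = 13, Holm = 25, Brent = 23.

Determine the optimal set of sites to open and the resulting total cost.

For any fixed open set, each customer zone goes to its cheapest open site; total = fixed + service.
{C}: Wirral→C 2·17=34, Dover→C 13·13=169, Holm→C 12·25=300, Brent→C 6·23=138. Service 641; fixed 174; total 815.
{A}: service 647 + fixed 212 = 859
{A, C}: Wirral→C 2·17=34, Dover→A 11·13=143, Holm→A 11·25=275, Brent→C 6·23=138. Service 590; fixed 386; total 976.
{A, B, C, D}: service 475 + fixed 1406 = 1881
No other subset beats 815.

Open C only; minimum total cost 815.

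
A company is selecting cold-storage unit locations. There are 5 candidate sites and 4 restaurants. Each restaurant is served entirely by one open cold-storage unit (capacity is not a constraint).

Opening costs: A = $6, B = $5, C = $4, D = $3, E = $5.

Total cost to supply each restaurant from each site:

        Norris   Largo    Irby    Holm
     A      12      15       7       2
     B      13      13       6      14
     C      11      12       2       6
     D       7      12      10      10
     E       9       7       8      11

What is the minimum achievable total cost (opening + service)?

Minimum total cost: 33

For any fixed open set, each restaurant goes to its cheapest open site; total = fixed + service.
{C, E}: Norris→E 9, Largo→E 7, Irby→C 2, Holm→C 6. Service 24; fixed 9; total 33.
{C, D}: Norris→D 7, Largo→C 12, Irby→C 2, Holm→C 6. Service 27; fixed 7; total 34.
{C, D, E}: service 22 + fixed 12 = 34
{A, B, C, D, E}: service 18 + fixed 23 = 41
No other subset beats 33.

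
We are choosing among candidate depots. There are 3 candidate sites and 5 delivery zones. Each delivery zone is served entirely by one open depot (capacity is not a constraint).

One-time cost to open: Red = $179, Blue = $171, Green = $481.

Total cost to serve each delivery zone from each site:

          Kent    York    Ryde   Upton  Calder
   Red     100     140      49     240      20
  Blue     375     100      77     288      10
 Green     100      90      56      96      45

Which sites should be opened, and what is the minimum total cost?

For any fixed open set, each delivery zone goes to its cheapest open site; total = fixed + service.
{Red}: Kent→Red 100, York→Red 140, Ryde→Red 49, Upton→Red 240, Calder→Red 20. Service 549; fixed 179; total 728.
{Red, Blue}: Kent→Red 100, York→Blue 100, Ryde→Red 49, Upton→Red 240, Calder→Blue 10. Service 499; fixed 350; total 849.
{Green}: service 387 + fixed 481 = 868
{Red, Blue, Green}: Kent→Red 100, York→Green 90, Ryde→Red 49, Upton→Green 96, Calder→Blue 10. Service 345; fixed 831; total 1176.
No other subset beats 728.

Open Red only; minimum total cost 728.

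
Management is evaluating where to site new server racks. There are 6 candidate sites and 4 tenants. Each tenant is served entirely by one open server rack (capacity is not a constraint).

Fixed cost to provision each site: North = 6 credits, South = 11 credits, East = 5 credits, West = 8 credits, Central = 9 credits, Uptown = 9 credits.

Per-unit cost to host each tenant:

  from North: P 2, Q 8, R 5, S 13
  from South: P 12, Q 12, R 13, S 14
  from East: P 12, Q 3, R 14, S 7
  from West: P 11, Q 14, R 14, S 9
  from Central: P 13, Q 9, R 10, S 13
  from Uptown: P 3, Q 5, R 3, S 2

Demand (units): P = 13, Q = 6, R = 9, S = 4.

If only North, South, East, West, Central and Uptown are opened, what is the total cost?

Total cost: 127

Each tenant is assigned to its cheapest site among the open ones.
{North, South, East, West, Central, Uptown}: P→North 2·13=26, Q→East 3·6=18, R→Uptown 3·9=27, S→Uptown 2·4=8. Service 79; fixed 48; total 127.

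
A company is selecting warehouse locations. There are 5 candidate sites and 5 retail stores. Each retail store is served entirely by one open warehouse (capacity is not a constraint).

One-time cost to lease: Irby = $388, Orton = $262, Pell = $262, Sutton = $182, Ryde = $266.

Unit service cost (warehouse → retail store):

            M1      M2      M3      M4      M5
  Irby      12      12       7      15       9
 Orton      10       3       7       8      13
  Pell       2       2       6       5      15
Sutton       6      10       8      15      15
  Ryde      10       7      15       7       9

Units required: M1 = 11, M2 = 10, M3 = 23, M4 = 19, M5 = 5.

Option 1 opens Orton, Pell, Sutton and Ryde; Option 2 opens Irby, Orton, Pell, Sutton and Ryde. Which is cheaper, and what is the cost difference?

Option 1: {Orton, Pell, Sutton, Ryde}: M1→Pell 2·11=22, M2→Pell 2·10=20, M3→Pell 6·23=138, M4→Pell 5·19=95, M5→Ryde 9·5=45. Service 320; fixed 972; total 1292.
Option 2: {Irby, Orton, Pell, Sutton, Ryde}: M1→Pell 2·11=22, M2→Pell 2·10=20, M3→Pell 6·23=138, M4→Pell 5·19=95, M5→Irby 9·5=45. Service 320; fixed 1360; total 1680.
Difference: |1292 − 1680| = 388.

Option 1 is cheaper by 388.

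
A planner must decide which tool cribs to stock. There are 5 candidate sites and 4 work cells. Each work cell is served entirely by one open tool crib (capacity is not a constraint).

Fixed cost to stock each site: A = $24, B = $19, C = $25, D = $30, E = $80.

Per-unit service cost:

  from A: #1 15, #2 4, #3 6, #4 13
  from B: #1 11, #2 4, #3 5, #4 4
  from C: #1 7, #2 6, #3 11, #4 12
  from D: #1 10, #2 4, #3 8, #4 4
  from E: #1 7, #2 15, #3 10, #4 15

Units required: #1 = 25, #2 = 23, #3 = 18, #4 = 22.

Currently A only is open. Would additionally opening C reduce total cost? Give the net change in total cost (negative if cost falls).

Yes — net change −197 (cost falls by 197).

Current service cost with {A}: 861.
Adding C: each work cell re-picks its cheapest; new service cost 639, saving 222.
Extra fixed cost: 25. Net change = 25 − 222 = -197.
(Totals: 885 → 688.)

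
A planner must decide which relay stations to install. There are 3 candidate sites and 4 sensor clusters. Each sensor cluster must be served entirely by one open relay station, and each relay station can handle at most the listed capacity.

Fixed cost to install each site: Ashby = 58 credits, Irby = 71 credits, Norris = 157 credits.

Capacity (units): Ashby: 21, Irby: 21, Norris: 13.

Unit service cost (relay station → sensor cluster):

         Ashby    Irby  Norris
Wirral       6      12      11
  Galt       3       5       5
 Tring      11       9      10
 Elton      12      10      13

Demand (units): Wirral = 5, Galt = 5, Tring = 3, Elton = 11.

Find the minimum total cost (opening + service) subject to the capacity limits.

Open {Ashby, Irby}: Wirral→Ashby 6·5=30, Galt→Ashby 3·5=15, Tring→Irby 9·3=27, Elton→Irby 10·11=110.
Loads: Ashby carries 10/21, Irby carries 14/21. Service 182; fixed 129; total 311.
Next best feasible plan costs 317.

Minimum total cost: 311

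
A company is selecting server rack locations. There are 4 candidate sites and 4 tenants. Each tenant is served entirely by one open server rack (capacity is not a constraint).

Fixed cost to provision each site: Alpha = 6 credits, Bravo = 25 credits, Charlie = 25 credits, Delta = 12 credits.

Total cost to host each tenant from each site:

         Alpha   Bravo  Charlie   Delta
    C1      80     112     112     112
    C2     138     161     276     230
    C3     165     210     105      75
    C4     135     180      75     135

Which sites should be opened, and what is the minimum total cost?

Open Alpha, Charlie and Delta; minimum total cost 411.

For any fixed open set, each tenant goes to its cheapest open site; total = fixed + service.
{Alpha, Charlie, Delta}: C1→Alpha 80, C2→Alpha 138, C3→Delta 75, C4→Charlie 75. Service 368; fixed 43; total 411.
{Alpha, Charlie}: service 398 + fixed 31 = 429
{Alpha, Bravo, Charlie, Delta}: service 368 + fixed 68 = 436
{Alpha}: service 518 + fixed 6 = 524
No other subset beats 411.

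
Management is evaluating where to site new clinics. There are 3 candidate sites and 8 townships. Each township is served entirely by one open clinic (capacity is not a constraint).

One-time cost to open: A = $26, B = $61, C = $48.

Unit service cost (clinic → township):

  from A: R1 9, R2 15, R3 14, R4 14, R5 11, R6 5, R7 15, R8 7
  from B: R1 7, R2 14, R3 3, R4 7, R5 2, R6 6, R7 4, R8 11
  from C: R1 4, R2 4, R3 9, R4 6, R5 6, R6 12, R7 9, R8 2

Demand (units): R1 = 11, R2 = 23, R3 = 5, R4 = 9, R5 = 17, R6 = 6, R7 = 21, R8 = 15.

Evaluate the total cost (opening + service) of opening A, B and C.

Each township is assigned to its cheapest site among the open ones.
{A, B, C}: R1→C 4·11=44, R2→C 4·23=92, R3→B 3·5=15, R4→C 6·9=54, R5→B 2·17=34, R6→A 5·6=30, R7→B 4·21=84, R8→C 2·15=30. Service 383; fixed 135; total 518.

Total cost: 518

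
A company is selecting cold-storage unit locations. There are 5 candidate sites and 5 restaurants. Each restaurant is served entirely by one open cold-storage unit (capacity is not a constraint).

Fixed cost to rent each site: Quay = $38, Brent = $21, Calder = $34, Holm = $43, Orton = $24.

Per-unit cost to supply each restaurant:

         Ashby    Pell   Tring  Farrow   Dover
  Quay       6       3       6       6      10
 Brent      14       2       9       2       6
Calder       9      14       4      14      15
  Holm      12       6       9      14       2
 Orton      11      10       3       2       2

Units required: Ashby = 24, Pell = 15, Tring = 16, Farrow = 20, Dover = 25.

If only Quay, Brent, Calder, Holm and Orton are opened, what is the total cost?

Total cost: 472

Each restaurant is assigned to its cheapest site among the open ones.
{Quay, Brent, Calder, Holm, Orton}: Ashby→Quay 6·24=144, Pell→Brent 2·15=30, Tring→Orton 3·16=48, Farrow→Brent 2·20=40, Dover→Holm 2·25=50. Service 312; fixed 160; total 472.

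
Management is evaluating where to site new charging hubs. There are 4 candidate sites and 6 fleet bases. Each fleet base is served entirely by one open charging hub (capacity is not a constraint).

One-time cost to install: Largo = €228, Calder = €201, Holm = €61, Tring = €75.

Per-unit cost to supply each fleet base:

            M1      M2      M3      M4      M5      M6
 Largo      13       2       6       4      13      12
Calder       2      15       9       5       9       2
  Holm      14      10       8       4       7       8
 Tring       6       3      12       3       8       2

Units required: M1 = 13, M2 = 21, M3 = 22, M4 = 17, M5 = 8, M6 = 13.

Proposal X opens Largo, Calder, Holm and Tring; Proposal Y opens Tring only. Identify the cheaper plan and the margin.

Proposal Y is cheaper by 277.

Proposal X: {Largo, Calder, Holm, Tring}: M1→Calder 2·13=26, M2→Largo 2·21=42, M3→Largo 6·22=132, M4→Tring 3·17=51, M5→Holm 7·8=56, M6→Calder 2·13=26. Service 333; fixed 565; total 898.
Proposal Y: {Tring}: M1→Tring 6·13=78, M2→Tring 3·21=63, M3→Tring 12·22=264, M4→Tring 3·17=51, M5→Tring 8·8=64, M6→Tring 2·13=26. Service 546; fixed 75; total 621.
Difference: |898 − 621| = 277.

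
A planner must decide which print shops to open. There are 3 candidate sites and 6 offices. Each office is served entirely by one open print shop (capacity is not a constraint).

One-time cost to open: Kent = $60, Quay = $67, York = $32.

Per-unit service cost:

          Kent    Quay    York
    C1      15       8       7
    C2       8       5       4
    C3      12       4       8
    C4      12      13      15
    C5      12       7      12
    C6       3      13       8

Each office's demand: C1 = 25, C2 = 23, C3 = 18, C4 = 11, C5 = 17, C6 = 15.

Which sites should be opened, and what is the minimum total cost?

For any fixed open set, each office goes to its cheapest open site; total = fixed + service.
{Kent, Quay, York}: C1→York 7·25=175, C2→York 4·23=92, C3→Quay 4·18=72, C4→Kent 12·11=132, C5→Quay 7·17=119, C6→Kent 3·15=45. Service 635; fixed 159; total 794.
{Kent, Quay}: service 683 + fixed 127 = 810
{Quay, York}: service 721 + fixed 99 = 820
{York}: C1→York 7·25=175, C2→York 4·23=92, C3→York 8·18=144, C4→York 15·11=165, C5→York 12·17=204, C6→York 8·15=120. Service 900; fixed 32; total 932.
(All 7 nonempty subsets were checked; Kent, Quay and York is lowest.)

Open Kent, Quay and York; minimum total cost 794.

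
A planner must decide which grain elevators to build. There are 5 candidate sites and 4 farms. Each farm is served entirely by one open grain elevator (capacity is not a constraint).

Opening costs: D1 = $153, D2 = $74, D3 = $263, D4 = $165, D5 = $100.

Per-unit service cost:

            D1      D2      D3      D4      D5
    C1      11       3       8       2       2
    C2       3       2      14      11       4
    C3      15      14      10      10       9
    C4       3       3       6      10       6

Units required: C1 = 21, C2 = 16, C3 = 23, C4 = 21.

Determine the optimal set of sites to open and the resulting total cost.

Open D2 and D5; minimum total cost 518.

For any fixed open set, each farm goes to its cheapest open site; total = fixed + service.
{D2, D5}: C1→D5 2·21=42, C2→D2 2·16=32, C3→D5 9·23=207, C4→D2 3·21=63. Service 344; fixed 174; total 518.
{D5}: service 439 + fixed 100 = 539
{D2}: service 480 + fixed 74 = 554
{D1, D2, D3, D4, D5}: service 344 + fixed 755 = 1099
No other subset beats 518.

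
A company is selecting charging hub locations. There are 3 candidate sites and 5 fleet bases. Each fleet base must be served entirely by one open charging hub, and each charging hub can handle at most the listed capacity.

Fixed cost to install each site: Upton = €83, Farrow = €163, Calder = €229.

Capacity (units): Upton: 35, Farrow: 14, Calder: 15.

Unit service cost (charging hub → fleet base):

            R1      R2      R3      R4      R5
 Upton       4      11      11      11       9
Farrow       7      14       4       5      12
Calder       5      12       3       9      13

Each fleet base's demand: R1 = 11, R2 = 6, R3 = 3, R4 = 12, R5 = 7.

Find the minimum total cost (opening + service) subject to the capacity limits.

Open {Upton, Farrow}: R1→Upton 4·11=44, R2→Upton 11·6=66, R3→Upton 11·3=33, R4→Farrow 5·12=60, R5→Upton 9·7=63.
Loads: Upton carries 27/35, Farrow carries 12/14. Service 266; fixed 246; total 512.
Next best feasible plan costs 581.

Minimum total cost: 512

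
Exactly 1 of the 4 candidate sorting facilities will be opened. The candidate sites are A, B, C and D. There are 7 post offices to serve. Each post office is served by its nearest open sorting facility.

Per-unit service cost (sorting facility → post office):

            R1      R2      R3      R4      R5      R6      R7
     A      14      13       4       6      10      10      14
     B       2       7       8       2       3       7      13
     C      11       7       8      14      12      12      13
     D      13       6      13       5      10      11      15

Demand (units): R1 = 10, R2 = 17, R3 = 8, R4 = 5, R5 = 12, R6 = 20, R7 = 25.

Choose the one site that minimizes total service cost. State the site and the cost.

With exactly 1 open, each post office uses its cheapest among the chosen.
{B}: R1→B 2·10=20, R2→B 7·17=119, R3→B 8·8=64, R4→B 2·5=10, R5→B 3·12=36, R6→B 7·20=140, R7→B 13·25=325. Service cost 714.
{C}: service cost 1072
{D}: service cost 1076
Among all 4 size-1 choices, {B} is lowest.

Choose B only; total service cost 714.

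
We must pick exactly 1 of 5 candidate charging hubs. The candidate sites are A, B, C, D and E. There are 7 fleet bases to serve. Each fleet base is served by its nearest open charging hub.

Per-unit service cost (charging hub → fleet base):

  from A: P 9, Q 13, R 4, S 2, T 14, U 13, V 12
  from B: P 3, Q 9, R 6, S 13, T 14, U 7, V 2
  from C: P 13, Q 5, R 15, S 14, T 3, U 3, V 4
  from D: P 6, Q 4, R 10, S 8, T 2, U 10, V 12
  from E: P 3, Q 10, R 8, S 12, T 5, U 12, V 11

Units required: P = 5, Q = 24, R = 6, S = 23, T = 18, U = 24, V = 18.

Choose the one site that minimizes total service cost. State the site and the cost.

Choose C only; total service cost 795.

With exactly 1 open, each fleet base uses its cheapest among the chosen.
{C}: P→C 13·5=65, Q→C 5·24=120, R→C 15·6=90, S→C 14·23=322, T→C 3·18=54, U→C 3·24=72, V→C 4·18=72. Service cost 795.
{D}: service cost 862
{B}: service cost 1022
Among all 5 size-1 choices, {C} is lowest.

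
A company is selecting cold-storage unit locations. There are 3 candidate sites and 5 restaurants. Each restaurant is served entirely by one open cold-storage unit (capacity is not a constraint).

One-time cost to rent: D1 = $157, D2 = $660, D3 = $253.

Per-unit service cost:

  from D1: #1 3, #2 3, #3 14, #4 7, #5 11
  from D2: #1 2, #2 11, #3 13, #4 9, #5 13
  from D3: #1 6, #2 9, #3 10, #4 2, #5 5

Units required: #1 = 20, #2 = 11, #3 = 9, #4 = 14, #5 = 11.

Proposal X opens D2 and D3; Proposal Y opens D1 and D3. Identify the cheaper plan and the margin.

Proposal Y is cheaper by 549.

Proposal X: {D2, D3}: #1→D2 2·20=40, #2→D3 9·11=99, #3→D3 10·9=90, #4→D3 2·14=28, #5→D3 5·11=55. Service 312; fixed 913; total 1225.
Proposal Y: {D1, D3}: #1→D1 3·20=60, #2→D1 3·11=33, #3→D3 10·9=90, #4→D3 2·14=28, #5→D3 5·11=55. Service 266; fixed 410; total 676.
Difference: |1225 − 676| = 549.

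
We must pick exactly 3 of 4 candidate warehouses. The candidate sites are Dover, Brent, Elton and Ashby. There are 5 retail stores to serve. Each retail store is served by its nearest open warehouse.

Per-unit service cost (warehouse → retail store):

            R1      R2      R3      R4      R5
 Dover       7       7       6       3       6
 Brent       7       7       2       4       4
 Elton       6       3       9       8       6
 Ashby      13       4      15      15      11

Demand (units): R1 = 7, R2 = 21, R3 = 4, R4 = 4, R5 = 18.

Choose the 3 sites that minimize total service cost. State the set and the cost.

Choose Dover, Brent and Elton; total service cost 197.

With exactly 3 open, each retail store uses its cheapest among the chosen.
{Dover, Brent, Elton}: R1→Elton 6·7=42, R2→Elton 3·21=63, R3→Brent 2·4=8, R4→Dover 3·4=12, R5→Brent 4·18=72. Service cost 197.
{Brent, Elton, Ashby}: service cost 201
{Dover, Brent, Ashby}: service cost 225
Among all 4 size-3 choices, {Dover, Brent, Elton} is lowest.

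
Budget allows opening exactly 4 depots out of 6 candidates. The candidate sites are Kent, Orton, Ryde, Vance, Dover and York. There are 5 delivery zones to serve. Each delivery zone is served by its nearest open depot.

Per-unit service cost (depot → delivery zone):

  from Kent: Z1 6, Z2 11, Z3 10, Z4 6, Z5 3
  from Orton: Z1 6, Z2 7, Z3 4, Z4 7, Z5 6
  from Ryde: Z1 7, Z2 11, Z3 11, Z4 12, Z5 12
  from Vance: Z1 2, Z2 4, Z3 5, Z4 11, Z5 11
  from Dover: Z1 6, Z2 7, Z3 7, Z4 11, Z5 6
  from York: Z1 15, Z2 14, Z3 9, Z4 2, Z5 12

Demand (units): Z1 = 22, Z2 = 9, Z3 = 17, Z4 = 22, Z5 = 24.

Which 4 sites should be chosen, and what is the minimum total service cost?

With exactly 4 open, each delivery zone uses its cheapest among the chosen.
{Kent, Orton, Vance, York}: Z1→Vance 2·22=44, Z2→Vance 4·9=36, Z3→Orton 4·17=68, Z4→York 2·22=44, Z5→Kent 3·24=72. Service cost 264.
{Kent, Ryde, Vance, York}: service cost 281
{Kent, Vance, Dover, York}: service cost 281
Among all 15 size-4 choices, {Kent, Orton, Vance, York} is lowest.

Choose Kent, Orton, Vance and York; total service cost 264.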